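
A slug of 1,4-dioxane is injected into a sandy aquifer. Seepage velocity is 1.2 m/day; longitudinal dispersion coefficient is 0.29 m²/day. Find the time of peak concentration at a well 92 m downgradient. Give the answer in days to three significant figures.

For the 1D instantaneous-source solution, setting ∂C/∂t = 0 at fixed x gives v²t² + 2Dt − x² = 0, so t = (√(D² + v²x²) − D)/v².
√(D² + v²x²) = √(0.29² + 1.2² × 92²) = 110.4; v² = 1.44.
t = (110.4 − 0.29)/1.44 = 76.5 days (vs. the pure-advection estimate x/v = 76.7 d).

76.5 days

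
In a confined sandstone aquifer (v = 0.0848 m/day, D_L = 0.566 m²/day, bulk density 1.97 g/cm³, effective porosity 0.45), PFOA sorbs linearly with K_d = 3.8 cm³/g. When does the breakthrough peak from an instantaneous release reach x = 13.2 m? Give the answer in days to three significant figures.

1690 days

Retardation factor R = 1 + ρ_b·K_d/n = 1 + 1.97 × 3.8/0.45 = 17.64.
Sorption retards both mechanisms: v_R = v/R = 0.004807 m/day, D_R = D/R = 0.03209 m²/day.
Peak time from v_R²t² + 2D_R t − x² = 0: t = (√(D_R² + v_R²x²) − D_R)/v_R².
√(D_R² + v_R²x²) = √(0.03209² + 0.004807² × 13.2²) = 0.07111; v_R² = 2.311e-05.
t = (0.07111 − 0.03209)/2.311e-05 = 1690 days.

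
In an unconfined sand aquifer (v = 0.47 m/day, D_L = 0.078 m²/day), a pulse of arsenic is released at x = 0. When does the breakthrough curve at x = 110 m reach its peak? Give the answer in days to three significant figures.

234 days

For the 1D instantaneous-source solution, setting ∂C/∂t = 0 at fixed x gives v²t² + 2Dt − x² = 0, so t = (√(D² + v²x²) − D)/v².
√(D² + v²x²) = √(0.078² + 0.47² × 110²) = 51.70; v² = 0.2209.
t = (51.70 − 0.078)/0.2209 = 234 days (vs. the pure-advection estimate x/v = 234 d).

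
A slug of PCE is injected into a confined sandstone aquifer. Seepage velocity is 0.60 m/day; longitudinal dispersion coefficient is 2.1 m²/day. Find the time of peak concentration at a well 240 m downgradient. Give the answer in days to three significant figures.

394 days

For the 1D instantaneous-source solution, setting ∂C/∂t = 0 at fixed x gives v²t² + 2Dt − x² = 0, so t = (√(D² + v²x²) − D)/v².
√(D² + v²x²) = √(2.1² + 0.60² × 240²) = 144.0; v² = 0.36.
t = (144.0 − 2.1)/0.36 = 394 days (vs. the pure-advection estimate x/v = 400 d).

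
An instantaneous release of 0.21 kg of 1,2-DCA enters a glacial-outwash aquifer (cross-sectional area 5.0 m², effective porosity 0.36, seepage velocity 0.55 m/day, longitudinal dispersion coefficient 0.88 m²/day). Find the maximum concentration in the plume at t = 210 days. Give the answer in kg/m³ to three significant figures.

The peak of an instantaneous 1D plume sits at x = vt; there the Gaussian factor is 1 and C_max = M/(n_e·A·√(4πDt)), where n_e·A is the pore area the mass is dissolved in.
√(4πDt) = √(4π × 0.88 × 210) = 48.19 m, so C_max = 0.21/(0.36 × 5.0 × 48.19) = 0.00242 kg/m³.

0.00242 kg/m³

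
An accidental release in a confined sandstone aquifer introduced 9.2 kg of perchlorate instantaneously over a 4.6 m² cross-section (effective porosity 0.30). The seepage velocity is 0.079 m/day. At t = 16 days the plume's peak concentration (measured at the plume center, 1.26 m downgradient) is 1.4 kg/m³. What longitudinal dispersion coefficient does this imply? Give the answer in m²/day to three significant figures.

0.113 m²/day

At the plume center C_max = M/(n_e·A·√(4πDt)), so D = M²/(4πt·(n_e·A·C_max)²).
n_e·A·C_max = 0.30 × 4.6 × 1.4 = 1.932 kg/m.
D = 9.2²/(4π × 16 × 1.932²) = 0.113 m²/day.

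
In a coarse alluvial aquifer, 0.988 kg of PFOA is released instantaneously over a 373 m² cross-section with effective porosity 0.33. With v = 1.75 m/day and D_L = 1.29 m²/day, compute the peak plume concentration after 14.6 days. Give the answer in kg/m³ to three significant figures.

The peak of an instantaneous 1D plume sits at x = vt; there the Gaussian factor is 1 and C_max = M/(n_e·A·√(4πDt)), where n_e·A is the pore area the mass is dissolved in.
√(4πDt) = √(4π × 1.29 × 14.6) = 15.38 m, so C_max = 0.988/(0.33 × 373 × 15.38) = 0.000522 kg/m³.

0.000522 kg/m³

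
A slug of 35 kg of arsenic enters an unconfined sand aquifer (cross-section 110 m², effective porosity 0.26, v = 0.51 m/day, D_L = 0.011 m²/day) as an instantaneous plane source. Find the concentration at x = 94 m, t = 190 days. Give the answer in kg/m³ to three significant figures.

0.0873 kg/m³

For an instantaneous plane source, C(x,t) = M/(n_e·A·√(4πDt)) · exp(−(x−vt)²/(4Dt)), with n_e·A the pore (flow) area.
Plume center vt = 0.51 × 190 = 96.9 m, so the well at 94 m is 2.9 m upgradient of the peak.
√(4πDt) = 5.125 m, giving peak height M/(n_e·A·√(4πDt)) = 35/(0.26 × 110 × 5.125) = 0.2388 kg/m³.
(x−vt)²/(4Dt) = (-2.9)²/(4 × 0.011 × 190) = 1.006; exp(−1.006) = 0.3657.
C = 0.2388 × 0.3657 = 0.0873 kg/m³.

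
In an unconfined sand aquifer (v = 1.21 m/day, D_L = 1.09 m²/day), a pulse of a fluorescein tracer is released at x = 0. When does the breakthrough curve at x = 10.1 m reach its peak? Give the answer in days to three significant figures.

7.64 days

For the 1D instantaneous-source solution, setting ∂C/∂t = 0 at fixed x gives v²t² + 2Dt − x² = 0, so t = (√(D² + v²x²) − D)/v².
√(D² + v²x²) = √(1.09² + 1.21² × 10.1²) = 12.27; v² = 1.4641.
t = (12.27 − 1.09)/1.4641 = 7.64 days (vs. the pure-advection estimate x/v = 8.35 d).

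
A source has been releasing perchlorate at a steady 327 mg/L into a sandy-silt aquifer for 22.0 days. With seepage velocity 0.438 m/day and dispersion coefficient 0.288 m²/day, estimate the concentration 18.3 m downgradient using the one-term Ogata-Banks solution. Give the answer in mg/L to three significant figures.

For a continuous step input, C/C₀ ≈ ½·erfc((x−vt)/(2√(Dt))).
vt = 0.438 × 22.0 = 9.636 m and 2√(Dt) = 2√(0.288 × 22.0) = 5.034 m.
Argument (x−vt)/(2√(Dt)) = (18.3 − 9.636)/5.034 = 1.721; ½·erfc(1.721) = 0.007469.
C = 327 × 0.007469 = 2.44 mg/L.

2.44 mg/L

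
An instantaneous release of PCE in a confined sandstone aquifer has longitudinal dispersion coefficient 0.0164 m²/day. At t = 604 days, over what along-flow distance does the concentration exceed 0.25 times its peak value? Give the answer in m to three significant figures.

14.8 m

The plume is Gaussian with σ = √(2Dt) = √(2 × 0.0164 × 604) = 4.451 m.
C/C_peak = exp(−Δx²/(2σ²)) = 0.25 ⇒ Δx = σ·√(−2 ln 0.25) = 4.451 × 1.665 = 7.411 m.
Width = 2Δx = 14.8 m.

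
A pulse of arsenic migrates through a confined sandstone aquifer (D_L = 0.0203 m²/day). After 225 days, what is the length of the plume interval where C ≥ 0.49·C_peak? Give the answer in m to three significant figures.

The plume is Gaussian with σ = √(2Dt) = √(2 × 0.0203 × 225) = 3.022 m.
C/C_peak = exp(−Δx²/(2σ²)) = 0.49 ⇒ Δx = σ·√(−2 ln 0.49) = 3.022 × 1.194 = 3.608 m.
Width = 2Δx = 7.22 m.

7.22 m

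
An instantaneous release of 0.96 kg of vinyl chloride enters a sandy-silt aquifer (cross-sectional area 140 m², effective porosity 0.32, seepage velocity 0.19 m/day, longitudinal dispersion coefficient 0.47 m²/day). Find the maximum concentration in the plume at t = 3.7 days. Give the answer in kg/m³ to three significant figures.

The peak of an instantaneous 1D plume sits at x = vt; there the Gaussian factor is 1 and C_max = M/(n_e·A·√(4πDt)), where n_e·A is the pore area the mass is dissolved in.
√(4πDt) = √(4π × 0.47 × 3.7) = 4.675 m, so C_max = 0.96/(0.32 × 140 × 4.675) = 0.00458 kg/m³.

0.00458 kg/m³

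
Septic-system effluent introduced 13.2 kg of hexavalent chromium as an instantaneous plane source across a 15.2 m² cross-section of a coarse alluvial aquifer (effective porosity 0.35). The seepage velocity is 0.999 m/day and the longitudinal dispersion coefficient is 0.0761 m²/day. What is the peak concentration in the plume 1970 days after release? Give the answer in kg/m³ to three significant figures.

The peak of an instantaneous 1D plume sits at x = vt; there the Gaussian factor is 1 and C_max = M/(n_e·A·√(4πDt)), where n_e·A is the pore area the mass is dissolved in.
√(4πDt) = √(4π × 0.0761 × 1970) = 43.40 m, so C_max = 13.2/(0.35 × 15.2 × 43.40) = 0.0572 kg/m³.

0.0572 kg/m³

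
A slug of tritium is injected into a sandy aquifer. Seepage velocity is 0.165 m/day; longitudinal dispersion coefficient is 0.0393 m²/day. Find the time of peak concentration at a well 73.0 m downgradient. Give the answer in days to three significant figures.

441 days

For the 1D instantaneous-source solution, setting ∂C/∂t = 0 at fixed x gives v²t² + 2Dt − x² = 0, so t = (√(D² + v²x²) − D)/v².
√(D² + v²x²) = √(0.0393² + 0.165² × 73.0²) = 12.05; v² = 0.027225.
t = (12.05 − 0.0393)/0.027225 = 441 days (vs. the pure-advection estimate x/v = 442 d).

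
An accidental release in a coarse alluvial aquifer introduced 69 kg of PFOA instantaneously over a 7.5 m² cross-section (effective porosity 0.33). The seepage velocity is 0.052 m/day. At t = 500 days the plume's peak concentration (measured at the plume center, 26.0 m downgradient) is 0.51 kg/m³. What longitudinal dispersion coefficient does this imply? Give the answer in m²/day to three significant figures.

0.476 m²/day

At the plume center C_max = M/(n_e·A·√(4πDt)), so D = M²/(4πt·(n_e·A·C_max)²).
n_e·A·C_max = 0.33 × 7.5 × 0.51 = 1.262 kg/m.
D = 69²/(4π × 500 × 1.262²) = 0.476 m²/day.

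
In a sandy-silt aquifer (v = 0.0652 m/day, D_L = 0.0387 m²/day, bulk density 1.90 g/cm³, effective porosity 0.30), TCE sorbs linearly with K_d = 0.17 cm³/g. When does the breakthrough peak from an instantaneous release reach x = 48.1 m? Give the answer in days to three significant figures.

1510 days

Retardation factor R = 1 + ρ_b·K_d/n = 1 + 1.90 × 0.17/0.30 = 2.077.
Sorption retards both mechanisms: v_R = v/R = 0.03139 m/day, D_R = D/R = 0.01863 m²/day.
Peak time from v_R²t² + 2D_R t − x² = 0: t = (√(D_R² + v_R²x²) − D_R)/v_R².
√(D_R² + v_R²x²) = √(0.01863² + 0.03139² × 48.1²) = 1.510; v_R² = 0.0009853.
t = (1.510 − 0.01863)/0.0009853 = 1510 days.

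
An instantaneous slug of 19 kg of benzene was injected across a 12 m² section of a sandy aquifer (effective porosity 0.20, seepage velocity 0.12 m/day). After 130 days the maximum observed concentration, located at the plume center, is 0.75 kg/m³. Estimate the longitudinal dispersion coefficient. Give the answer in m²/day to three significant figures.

At the plume center C_max = M/(n_e·A·√(4πDt)), so D = M²/(4πt·(n_e·A·C_max)²).
n_e·A·C_max = 0.20 × 12 × 0.75 = 1.800 kg/m.
D = 19²/(4π × 130 × 1.800²) = 0.0682 m²/day.

0.0682 m²/day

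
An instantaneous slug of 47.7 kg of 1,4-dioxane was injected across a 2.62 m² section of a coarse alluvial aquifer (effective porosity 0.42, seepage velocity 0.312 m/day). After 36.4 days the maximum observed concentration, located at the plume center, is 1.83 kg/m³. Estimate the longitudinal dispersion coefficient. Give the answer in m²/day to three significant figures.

1.23 m²/day

At the plume center C_max = M/(n_e·A·√(4πDt)), so D = M²/(4πt·(n_e·A·C_max)²).
n_e·A·C_max = 0.42 × 2.62 × 1.83 = 2.014 kg/m.
D = 47.7²/(4π × 36.4 × 2.014²) = 1.23 m²/day.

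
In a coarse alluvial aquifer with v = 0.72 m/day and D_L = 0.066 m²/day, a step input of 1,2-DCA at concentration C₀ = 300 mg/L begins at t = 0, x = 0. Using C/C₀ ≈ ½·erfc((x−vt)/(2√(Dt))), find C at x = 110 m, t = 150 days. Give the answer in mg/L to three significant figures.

For a continuous step input, C/C₀ ≈ ½·erfc((x−vt)/(2√(Dt))).
vt = 0.72 × 150 = 108 m and 2√(Dt) = 2√(0.066 × 150) = 6.293 m.
Argument (x−vt)/(2√(Dt)) = (110 − 108)/6.293 = 0.3178; ½·erfc(0.3178) = 0.3266.
C = 300 × 0.3266 = 98.0 mg/L.

98.0 mg/L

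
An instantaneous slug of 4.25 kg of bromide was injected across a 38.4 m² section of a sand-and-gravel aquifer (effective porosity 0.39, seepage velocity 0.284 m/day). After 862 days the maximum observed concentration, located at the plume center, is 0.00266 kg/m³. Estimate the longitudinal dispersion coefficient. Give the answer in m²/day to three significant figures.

1.05 m²/day

At the plume center C_max = M/(n_e·A·√(4πDt)), so D = M²/(4πt·(n_e·A·C_max)²).
n_e·A·C_max = 0.39 × 38.4 × 0.00266 = 0.03984 kg/m.
D = 4.25²/(4π × 862 × 0.03984²) = 1.05 m²/day.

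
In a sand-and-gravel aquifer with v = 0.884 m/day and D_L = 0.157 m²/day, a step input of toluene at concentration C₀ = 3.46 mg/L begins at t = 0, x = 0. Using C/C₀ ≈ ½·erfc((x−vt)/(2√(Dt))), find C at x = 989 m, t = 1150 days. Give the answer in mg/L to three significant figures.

3.21 mg/L

For a continuous step input, C/C₀ ≈ ½·erfc((x−vt)/(2√(Dt))).
vt = 0.884 × 1150 = 1016.6 m and 2√(Dt) = 2√(0.157 × 1150) = 26.87 m.
Argument (x−vt)/(2√(Dt)) = (989 − 1016.6)/26.87 = -1.027; ½·erfc(-1.027) = 0.9268.
C = 3.46 × 0.9268 = 3.21 mg/L.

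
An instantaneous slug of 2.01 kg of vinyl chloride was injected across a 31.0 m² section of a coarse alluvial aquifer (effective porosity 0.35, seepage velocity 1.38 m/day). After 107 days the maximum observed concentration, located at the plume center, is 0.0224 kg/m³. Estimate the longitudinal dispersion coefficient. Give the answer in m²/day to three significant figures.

At the plume center C_max = M/(n_e·A·√(4πDt)), so D = M²/(4πt·(n_e·A·C_max)²).
n_e·A·C_max = 0.35 × 31.0 × 0.0224 = 0.2430 kg/m.
D = 2.01²/(4π × 107 × 0.2430²) = 0.0509 m²/day.

0.0509 m²/day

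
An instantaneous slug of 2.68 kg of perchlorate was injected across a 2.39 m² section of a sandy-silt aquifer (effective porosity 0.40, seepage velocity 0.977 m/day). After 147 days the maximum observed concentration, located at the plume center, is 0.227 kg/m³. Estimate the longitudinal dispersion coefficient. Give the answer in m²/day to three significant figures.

0.0826 m²/day

At the plume center C_max = M/(n_e·A·√(4πDt)), so D = M²/(4πt·(n_e·A·C_max)²).
n_e·A·C_max = 0.40 × 2.39 × 0.227 = 0.2170 kg/m.
D = 2.68²/(4π × 147 × 0.2170²) = 0.0826 m²/day.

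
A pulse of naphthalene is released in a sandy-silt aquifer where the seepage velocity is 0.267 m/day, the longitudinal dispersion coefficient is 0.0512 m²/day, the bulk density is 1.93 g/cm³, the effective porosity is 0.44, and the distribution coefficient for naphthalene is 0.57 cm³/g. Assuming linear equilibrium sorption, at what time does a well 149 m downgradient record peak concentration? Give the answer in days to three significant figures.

1950 days

Retardation factor R = 1 + ρ_b·K_d/n = 1 + 1.93 × 0.57/0.44 = 3.500.
Sorption retards both mechanisms: v_R = v/R = 0.07629 m/day, D_R = D/R = 0.01463 m²/day.
Peak time from v_R²t² + 2D_R t − x² = 0: t = (√(D_R² + v_R²x²) − D_R)/v_R².
√(D_R² + v_R²x²) = √(0.01463² + 0.07629² × 149²) = 11.37; v_R² = 0.005820.
t = (11.37 − 0.01463)/0.005820 = 1950 days.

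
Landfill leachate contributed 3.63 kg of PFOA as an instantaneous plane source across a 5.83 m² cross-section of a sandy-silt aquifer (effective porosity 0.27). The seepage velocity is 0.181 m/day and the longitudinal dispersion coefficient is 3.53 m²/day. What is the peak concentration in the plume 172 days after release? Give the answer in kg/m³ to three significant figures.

0.0264 kg/m³

The peak of an instantaneous 1D plume sits at x = vt; there the Gaussian factor is 1 and C_max = M/(n_e·A·√(4πDt)), where n_e·A is the pore area the mass is dissolved in.
√(4πDt) = √(4π × 3.53 × 172) = 87.35 m, so C_max = 3.63/(0.27 × 5.83 × 87.35) = 0.0264 kg/m³.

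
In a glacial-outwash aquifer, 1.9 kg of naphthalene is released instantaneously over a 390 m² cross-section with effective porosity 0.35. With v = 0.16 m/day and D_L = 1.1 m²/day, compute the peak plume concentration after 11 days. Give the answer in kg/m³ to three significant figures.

0.00113 kg/m³

The peak of an instantaneous 1D plume sits at x = vt; there the Gaussian factor is 1 and C_max = M/(n_e·A·√(4πDt)), where n_e·A is the pore area the mass is dissolved in.
√(4πDt) = √(4π × 1.1 × 11) = 12.33 m, so C_max = 1.9/(0.35 × 390 × 12.33) = 0.00113 kg/m³.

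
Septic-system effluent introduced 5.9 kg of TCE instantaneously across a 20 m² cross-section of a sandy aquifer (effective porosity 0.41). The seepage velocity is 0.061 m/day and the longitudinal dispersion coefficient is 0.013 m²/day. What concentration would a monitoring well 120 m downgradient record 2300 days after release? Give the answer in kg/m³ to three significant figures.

0.00118 kg/m³

For an instantaneous plane source, C(x,t) = M/(n_e·A·√(4πDt)) · exp(−(x−vt)²/(4Dt)), with n_e·A the pore (flow) area.
Plume center vt = 0.061 × 2300 = 140.3 m, so the well at 120 m is 20.3 m upgradient of the peak.
√(4πDt) = 19.38 m, giving peak height M/(n_e·A·√(4πDt)) = 5.9/(0.41 × 20 × 19.38) = 0.03713 kg/m³.
(x−vt)²/(4Dt) = (-20.3)²/(4 × 0.013 × 2300) = 3.446; exp(−3.446) = 0.03187.
C = 0.03713 × 0.03187 = 0.00118 kg/m³.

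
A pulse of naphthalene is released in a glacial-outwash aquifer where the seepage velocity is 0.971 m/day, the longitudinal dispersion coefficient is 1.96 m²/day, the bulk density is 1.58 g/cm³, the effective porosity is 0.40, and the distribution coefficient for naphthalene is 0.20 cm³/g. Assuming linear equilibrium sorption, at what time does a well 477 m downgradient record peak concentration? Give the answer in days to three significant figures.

876 days

Retardation factor R = 1 + ρ_b·K_d/n = 1 + 1.58 × 0.20/0.40 = 1.790.
Sorption retards both mechanisms: v_R = v/R = 0.5425 m/day, D_R = D/R = 1.095 m²/day.
Peak time from v_R²t² + 2D_R t − x² = 0: t = (√(D_R² + v_R²x²) − D_R)/v_R².
√(D_R² + v_R²x²) = √(1.095² + 0.5425² × 477²) = 258.8; v_R² = 0.2943.
t = (258.8 − 1.095)/0.2943 = 876 days.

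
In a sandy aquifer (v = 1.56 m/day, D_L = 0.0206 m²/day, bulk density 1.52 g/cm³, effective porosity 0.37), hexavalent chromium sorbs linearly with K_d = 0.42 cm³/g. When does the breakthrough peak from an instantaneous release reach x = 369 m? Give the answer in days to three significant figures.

645 days

Retardation factor R = 1 + ρ_b·K_d/n = 1 + 1.52 × 0.42/0.37 = 2.725.
Sorption retards both mechanisms: v_R = v/R = 0.5725 m/day, D_R = D/R = 0.007560 m²/day.
Peak time from v_R²t² + 2D_R t − x² = 0: t = (√(D_R² + v_R²x²) − D_R)/v_R².
√(D_R² + v_R²x²) = √(0.007560² + 0.5725² × 369²) = 211.3; v_R² = 0.3278.
t = (211.3 − 0.007560)/0.3278 = 645 days.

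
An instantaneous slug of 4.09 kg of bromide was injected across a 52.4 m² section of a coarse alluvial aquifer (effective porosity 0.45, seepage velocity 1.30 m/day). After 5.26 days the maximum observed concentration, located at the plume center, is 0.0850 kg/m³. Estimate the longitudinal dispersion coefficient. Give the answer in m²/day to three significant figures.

At the plume center C_max = M/(n_e·A·√(4πDt)), so D = M²/(4πt·(n_e·A·C_max)²).
n_e·A·C_max = 0.45 × 52.4 × 0.0850 = 2.004 kg/m.
D = 4.09²/(4π × 5.26 × 2.004²) = 0.0630 m²/day.

0.0630 m²/day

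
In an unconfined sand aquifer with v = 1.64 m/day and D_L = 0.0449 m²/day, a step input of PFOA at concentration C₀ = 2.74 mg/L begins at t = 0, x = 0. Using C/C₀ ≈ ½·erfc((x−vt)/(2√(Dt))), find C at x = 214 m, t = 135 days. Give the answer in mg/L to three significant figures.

For a continuous step input, C/C₀ ≈ ½·erfc((x−vt)/(2√(Dt))).
vt = 1.64 × 135 = 221.4 m and 2√(Dt) = 2√(0.0449 × 135) = 4.924 m.
Argument (x−vt)/(2√(Dt)) = (214 − 221.4)/4.924 = -1.503; ½·erfc(-1.503) = 0.9832.
C = 2.74 × 0.9832 = 2.69 mg/L.

2.69 mg/L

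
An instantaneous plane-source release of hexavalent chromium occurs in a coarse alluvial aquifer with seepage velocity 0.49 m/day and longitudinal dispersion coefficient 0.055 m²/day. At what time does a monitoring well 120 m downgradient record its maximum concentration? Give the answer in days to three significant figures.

245 days

For the 1D instantaneous-source solution, setting ∂C/∂t = 0 at fixed x gives v²t² + 2Dt − x² = 0, so t = (√(D² + v²x²) − D)/v².
√(D² + v²x²) = √(0.055² + 0.49² × 120²) = 58.80; v² = 0.2401.
t = (58.80 − 0.055)/0.2401 = 245 days (vs. the pure-advection estimate x/v = 245 d).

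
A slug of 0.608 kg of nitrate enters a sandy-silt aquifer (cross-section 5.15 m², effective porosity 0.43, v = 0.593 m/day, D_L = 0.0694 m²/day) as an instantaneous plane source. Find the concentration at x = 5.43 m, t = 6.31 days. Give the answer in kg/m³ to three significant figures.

0.0230 kg/m³

For an instantaneous plane source, C(x,t) = M/(n_e·A·√(4πDt)) · exp(−(x−vt)²/(4Dt)), with n_e·A the pore (flow) area.
Plume center vt = 0.593 × 6.31 = 3.74183 m, so the well at 5.43 m is 1.68817 m downgradient of the peak.
√(4πDt) = 2.346 m, giving peak height M/(n_e·A·√(4πDt)) = 0.608/(0.43 × 5.15 × 2.346) = 0.1170 kg/m³.
(x−vt)²/(4Dt) = (1.68817)²/(4 × 0.0694 × 6.31) = 1.627; exp(−1.627) = 0.1965.
C = 0.1170 × 0.1965 = 0.0230 kg/m³.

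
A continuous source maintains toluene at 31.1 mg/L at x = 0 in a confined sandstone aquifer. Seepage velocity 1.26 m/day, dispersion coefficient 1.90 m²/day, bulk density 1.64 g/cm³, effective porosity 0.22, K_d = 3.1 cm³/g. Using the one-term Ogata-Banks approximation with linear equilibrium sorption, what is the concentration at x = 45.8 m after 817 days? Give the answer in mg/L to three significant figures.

Retardation factor R = 1 + ρ_b·K_d/n = 1 + 1.64 × 3.1/0.22 = 24.11.
Sorption retards both mechanisms: v_R = v/R = 0.05226 m/day, D_R = D/R = 0.07881 m²/day.
v_R·t = 0.05226 × 817 = 42.69642 m; 2√(D_R t) = 16.05 m; argument = (45.8 − 42.69642)/16.05 = 0.1934.
C = C₀ × ½·erfc(0.1934) = 31.1 × 0.3922 = 12.2 mg/L.

12.2 mg/L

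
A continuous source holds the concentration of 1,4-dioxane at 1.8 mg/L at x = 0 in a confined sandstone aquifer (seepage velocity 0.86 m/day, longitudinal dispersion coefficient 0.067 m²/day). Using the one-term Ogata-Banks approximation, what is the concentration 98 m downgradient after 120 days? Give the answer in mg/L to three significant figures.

For a continuous step input, C/C₀ ≈ ½·erfc((x−vt)/(2√(Dt))).
vt = 0.86 × 120 = 103.2 m and 2√(Dt) = 2√(0.067 × 120) = 5.671 m.
Argument (x−vt)/(2√(Dt)) = (98 − 103.2)/5.671 = -0.9169; ½·erfc(-0.9169) = 0.9026.
C = 1.8 × 0.9026 = 1.62 mg/L.

1.62 mg/L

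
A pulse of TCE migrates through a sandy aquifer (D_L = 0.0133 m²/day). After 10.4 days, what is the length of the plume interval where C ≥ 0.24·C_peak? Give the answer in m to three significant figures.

The plume is Gaussian with σ = √(2Dt) = √(2 × 0.0133 × 10.4) = 0.5260 m.
C/C_peak = exp(−Δx²/(2σ²)) = 0.24 ⇒ Δx = σ·√(−2 ln 0.24) = 0.5260 × 1.689 = 0.8884 m.
Width = 2Δx = 1.78 m.

1.78 m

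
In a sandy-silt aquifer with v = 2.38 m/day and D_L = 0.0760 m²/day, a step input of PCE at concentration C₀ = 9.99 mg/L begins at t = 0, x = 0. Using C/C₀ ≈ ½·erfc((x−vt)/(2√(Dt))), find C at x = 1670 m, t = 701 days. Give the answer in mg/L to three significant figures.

For a continuous step input, C/C₀ ≈ ½·erfc((x−vt)/(2√(Dt))).
vt = 2.38 × 701 = 1668.38 m and 2√(Dt) = 2√(0.0760 × 701) = 14.60 m.
Argument (x−vt)/(2√(Dt)) = (1670 − 1668.38)/14.60 = 0.1110; ½·erfc(0.1110) = 0.4376.
C = 9.99 × 0.4376 = 4.37 mg/L.

4.37 mg/L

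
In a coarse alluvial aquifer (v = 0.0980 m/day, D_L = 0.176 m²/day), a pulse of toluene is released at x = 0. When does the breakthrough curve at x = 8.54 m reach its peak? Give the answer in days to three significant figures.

For the 1D instantaneous-source solution, setting ∂C/∂t = 0 at fixed x gives v²t² + 2Dt − x² = 0, so t = (√(D² + v²x²) − D)/v².
√(D² + v²x²) = √(0.176² + 0.0980² × 8.54²) = 0.8552; v² = 0.009604.
t = (0.8552 − 0.176)/0.009604 = 70.7 days (vs. the pure-advection estimate x/v = 87.1 d).

70.7 days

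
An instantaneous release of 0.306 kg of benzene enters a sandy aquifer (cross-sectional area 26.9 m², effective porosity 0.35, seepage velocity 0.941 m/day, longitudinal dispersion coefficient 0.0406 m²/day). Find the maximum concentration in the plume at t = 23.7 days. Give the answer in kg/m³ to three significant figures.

0.00935 kg/m³

The peak of an instantaneous 1D plume sits at x = vt; there the Gaussian factor is 1 and C_max = M/(n_e·A·√(4πDt)), where n_e·A is the pore area the mass is dissolved in.
√(4πDt) = √(4π × 0.0406 × 23.7) = 3.477 m, so C_max = 0.306/(0.35 × 26.9 × 3.477) = 0.00935 kg/m³.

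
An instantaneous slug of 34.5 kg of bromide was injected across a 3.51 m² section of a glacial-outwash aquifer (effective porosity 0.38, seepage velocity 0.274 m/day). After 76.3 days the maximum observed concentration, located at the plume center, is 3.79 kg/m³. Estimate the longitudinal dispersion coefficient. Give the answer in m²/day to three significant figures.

0.0486 m²/day

At the plume center C_max = M/(n_e·A·√(4πDt)), so D = M²/(4πt·(n_e·A·C_max)²).
n_e·A·C_max = 0.38 × 3.51 × 3.79 = 5.055 kg/m.
D = 34.5²/(4π × 76.3 × 5.055²) = 0.0486 m²/day.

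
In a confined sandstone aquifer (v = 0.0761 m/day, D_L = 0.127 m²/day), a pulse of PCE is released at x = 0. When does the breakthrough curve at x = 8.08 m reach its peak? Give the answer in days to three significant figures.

For the 1D instantaneous-source solution, setting ∂C/∂t = 0 at fixed x gives v²t² + 2Dt − x² = 0, so t = (√(D² + v²x²) − D)/v².
√(D² + v²x²) = √(0.127² + 0.0761² × 8.08²) = 0.6279; v² = 0.00579121.
t = (0.6279 − 0.127)/0.00579121 = 86.5 days (vs. the pure-advection estimate x/v = 106 d).

86.5 days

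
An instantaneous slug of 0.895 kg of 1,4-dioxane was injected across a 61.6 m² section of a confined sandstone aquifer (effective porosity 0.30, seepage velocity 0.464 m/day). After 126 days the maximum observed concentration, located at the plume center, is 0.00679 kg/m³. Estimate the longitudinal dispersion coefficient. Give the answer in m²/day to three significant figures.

0.0321 m²/day

At the plume center C_max = M/(n_e·A·√(4πDt)), so D = M²/(4πt·(n_e·A·C_max)²).
n_e·A·C_max = 0.30 × 61.6 × 0.00679 = 0.1255 kg/m.
D = 0.895²/(4π × 126 × 0.1255²) = 0.0321 m²/day.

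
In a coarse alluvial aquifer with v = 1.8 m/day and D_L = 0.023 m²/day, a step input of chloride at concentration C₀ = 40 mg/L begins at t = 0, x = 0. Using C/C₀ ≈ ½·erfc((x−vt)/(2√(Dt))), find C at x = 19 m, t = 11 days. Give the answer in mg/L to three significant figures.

For a continuous step input, C/C₀ ≈ ½·erfc((x−vt)/(2√(Dt))).
vt = 1.8 × 11 = 19.8 m and 2√(Dt) = 2√(0.023 × 11) = 1.006 m.
Argument (x−vt)/(2√(Dt)) = (19 − 19.8)/1.006 = -0.7952; ½·erfc(-0.7952) = 0.8696.
C = 40 × 0.8696 = 34.8 mg/L.

34.8 mg/L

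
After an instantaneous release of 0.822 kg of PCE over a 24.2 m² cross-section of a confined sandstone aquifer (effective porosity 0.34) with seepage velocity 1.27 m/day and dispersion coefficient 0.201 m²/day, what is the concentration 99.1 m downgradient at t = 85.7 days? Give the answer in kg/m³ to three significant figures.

For an instantaneous plane source, C(x,t) = M/(n_e·A·√(4πDt)) · exp(−(x−vt)²/(4Dt)), with n_e·A the pore (flow) area.
Plume center vt = 1.27 × 85.7 = 108.839 m, so the well at 99.1 m is 9.739 m upgradient of the peak.
√(4πDt) = 14.71 m, giving peak height M/(n_e·A·√(4πDt)) = 0.822/(0.34 × 24.2 × 14.71) = 0.006791 kg/m³.
(x−vt)²/(4Dt) = (-9.739)²/(4 × 0.201 × 85.7) = 1.377; exp(−1.377) = 0.2523.
C = 0.006791 × 0.2523 = 0.00171 kg/m³.

0.00171 kg/m³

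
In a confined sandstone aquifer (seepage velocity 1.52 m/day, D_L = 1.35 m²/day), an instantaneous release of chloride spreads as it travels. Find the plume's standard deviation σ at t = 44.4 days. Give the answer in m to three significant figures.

10.9 m

Dispersive spreading gives a Gaussian with σ² = 2Dt; advection only shifts the center.
σ = √(2 × 1.35 × 44.4) = 10.9 m.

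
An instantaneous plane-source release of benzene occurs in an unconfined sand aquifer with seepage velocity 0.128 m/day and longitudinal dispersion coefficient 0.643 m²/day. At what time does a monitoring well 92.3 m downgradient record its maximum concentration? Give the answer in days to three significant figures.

683 days

For the 1D instantaneous-source solution, setting ∂C/∂t = 0 at fixed x gives v²t² + 2Dt − x² = 0, so t = (√(D² + v²x²) − D)/v².
√(D² + v²x²) = √(0.643² + 0.128² × 92.3²) = 11.83; v² = 0.016384.
t = (11.83 − 0.643)/0.016384 = 683 days (vs. the pure-advection estimate x/v = 721 d).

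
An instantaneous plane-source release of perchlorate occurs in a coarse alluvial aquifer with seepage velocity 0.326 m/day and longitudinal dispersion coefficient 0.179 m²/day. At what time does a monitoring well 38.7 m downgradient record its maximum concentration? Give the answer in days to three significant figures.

117 days

For the 1D instantaneous-source solution, setting ∂C/∂t = 0 at fixed x gives v²t² + 2Dt − x² = 0, so t = (√(D² + v²x²) − D)/v².
√(D² + v²x²) = √(0.179² + 0.326² × 38.7²) = 12.62; v² = 0.106276.
t = (12.62 − 0.179)/0.106276 = 117 days (vs. the pure-advection estimate x/v = 119 d).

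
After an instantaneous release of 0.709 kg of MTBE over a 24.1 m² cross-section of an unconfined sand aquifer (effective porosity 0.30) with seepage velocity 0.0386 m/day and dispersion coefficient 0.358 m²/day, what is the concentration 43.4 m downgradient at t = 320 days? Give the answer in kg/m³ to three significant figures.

For an instantaneous plane source, C(x,t) = M/(n_e·A·√(4πDt)) · exp(−(x−vt)²/(4Dt)), with n_e·A the pore (flow) area.
Plume center vt = 0.0386 × 320 = 12.352 m, so the well at 43.4 m is 31.048 m downgradient of the peak.
√(4πDt) = 37.94 m, giving peak height M/(n_e·A·√(4πDt)) = 0.709/(0.30 × 24.1 × 37.94) = 0.002585 kg/m³.
(x−vt)²/(4Dt) = (31.048)²/(4 × 0.358 × 320) = 2.104; exp(−2.104) = 0.1220.
C = 0.002585 × 0.1220 = 0.000315 kg/m³.

0.000315 kg/m³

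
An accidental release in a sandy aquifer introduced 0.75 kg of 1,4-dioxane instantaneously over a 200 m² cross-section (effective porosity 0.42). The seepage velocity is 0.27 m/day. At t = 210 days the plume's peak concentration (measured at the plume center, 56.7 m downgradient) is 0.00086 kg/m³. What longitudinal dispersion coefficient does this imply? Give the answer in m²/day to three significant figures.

At the plume center C_max = M/(n_e·A·√(4πDt)), so D = M²/(4πt·(n_e·A·C_max)²).
n_e·A·C_max = 0.42 × 200 × 0.00086 = 0.07224 kg/m.
D = 0.75²/(4π × 210 × 0.07224²) = 0.0408 m²/day.

0.0408 m²/day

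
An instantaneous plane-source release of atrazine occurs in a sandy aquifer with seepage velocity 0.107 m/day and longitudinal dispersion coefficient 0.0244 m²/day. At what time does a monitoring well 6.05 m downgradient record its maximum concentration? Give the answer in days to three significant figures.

54.5 days

For the 1D instantaneous-source solution, setting ∂C/∂t = 0 at fixed x gives v²t² + 2Dt − x² = 0, so t = (√(D² + v²x²) − D)/v².
√(D² + v²x²) = √(0.0244² + 0.107² × 6.05²) = 0.6478; v² = 0.011449.
t = (0.6478 − 0.0244)/0.011449 = 54.5 days (vs. the pure-advection estimate x/v = 56.5 d).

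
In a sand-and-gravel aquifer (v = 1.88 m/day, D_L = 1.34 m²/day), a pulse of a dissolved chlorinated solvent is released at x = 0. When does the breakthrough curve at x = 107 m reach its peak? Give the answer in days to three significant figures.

56.5 days

For the 1D instantaneous-source solution, setting ∂C/∂t = 0 at fixed x gives v²t² + 2Dt − x² = 0, so t = (√(D² + v²x²) − D)/v².
√(D² + v²x²) = √(1.34² + 1.88² × 107²) = 201.2; v² = 3.5344.
t = (201.2 − 1.34)/3.5344 = 56.5 days (vs. the pure-advection estimate x/v = 56.9 d).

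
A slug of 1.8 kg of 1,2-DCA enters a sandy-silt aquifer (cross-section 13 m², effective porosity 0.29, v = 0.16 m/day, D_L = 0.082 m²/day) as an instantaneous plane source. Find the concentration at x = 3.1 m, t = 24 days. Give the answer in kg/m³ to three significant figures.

0.0896 kg/m³

For an instantaneous plane source, C(x,t) = M/(n_e·A·√(4πDt)) · exp(−(x−vt)²/(4Dt)), with n_e·A the pore (flow) area.
Plume center vt = 0.16 × 24 = 3.84 m, so the well at 3.1 m is 0.74 m upgradient of the peak.
√(4πDt) = 4.973 m, giving peak height M/(n_e·A·√(4πDt)) = 1.8/(0.29 × 13 × 4.973) = 0.09601 kg/m³.
(x−vt)²/(4Dt) = (-0.74)²/(4 × 0.082 × 24) = 0.06956; exp(−0.06956) = 0.9328.
C = 0.09601 × 0.9328 = 0.0896 kg/m³.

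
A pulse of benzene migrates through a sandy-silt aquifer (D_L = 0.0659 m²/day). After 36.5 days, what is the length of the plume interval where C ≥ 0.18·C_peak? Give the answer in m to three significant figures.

The plume is Gaussian with σ = √(2Dt) = √(2 × 0.0659 × 36.5) = 2.193 m.
C/C_peak = exp(−Δx²/(2σ²)) = 0.18 ⇒ Δx = σ·√(−2 ln 0.18) = 2.193 × 1.852 = 4.061 m.
Width = 2Δx = 8.12 m.

8.12 m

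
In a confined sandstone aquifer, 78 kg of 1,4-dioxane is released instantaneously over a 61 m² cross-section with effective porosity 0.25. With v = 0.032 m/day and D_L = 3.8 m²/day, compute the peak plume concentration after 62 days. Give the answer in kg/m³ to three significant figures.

0.0940 kg/m³

The peak of an instantaneous 1D plume sits at x = vt; there the Gaussian factor is 1 and C_max = M/(n_e·A·√(4πDt)), where n_e·A is the pore area the mass is dissolved in.
√(4πDt) = √(4π × 3.8 × 62) = 54.41 m, so C_max = 78/(0.25 × 61 × 54.41) = 0.0940 kg/m³.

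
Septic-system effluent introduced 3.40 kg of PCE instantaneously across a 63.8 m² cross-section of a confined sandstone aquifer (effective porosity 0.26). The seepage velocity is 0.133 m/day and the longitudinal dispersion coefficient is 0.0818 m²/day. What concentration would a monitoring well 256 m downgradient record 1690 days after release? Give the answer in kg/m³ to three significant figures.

For an instantaneous plane source, C(x,t) = M/(n_e·A·√(4πDt)) · exp(−(x−vt)²/(4Dt)), with n_e·A the pore (flow) area.
Plume center vt = 0.133 × 1690 = 224.77 m, so the well at 256 m is 31.23 m downgradient of the peak.
√(4πDt) = 41.68 m, giving peak height M/(n_e·A·√(4πDt)) = 3.40/(0.26 × 63.8 × 41.68) = 0.004918 kg/m³.
(x−vt)²/(4Dt) = (31.23)²/(4 × 0.0818 × 1690) = 1.764; exp(−1.764) = 0.1714.
C = 0.004918 × 0.1714 = 0.000843 kg/m³.

0.000843 kg/m³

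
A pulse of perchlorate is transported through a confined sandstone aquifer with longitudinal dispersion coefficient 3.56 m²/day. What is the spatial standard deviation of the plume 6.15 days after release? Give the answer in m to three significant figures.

6.62 m

Dispersive spreading gives a Gaussian with σ² = 2Dt; advection only shifts the center.
σ = √(2 × 3.56 × 6.15) = 6.62 m.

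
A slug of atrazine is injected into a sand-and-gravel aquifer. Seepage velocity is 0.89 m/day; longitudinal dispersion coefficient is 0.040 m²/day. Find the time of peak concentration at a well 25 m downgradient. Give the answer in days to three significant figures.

28.0 days

For the 1D instantaneous-source solution, setting ∂C/∂t = 0 at fixed x gives v²t² + 2Dt − x² = 0, so t = (√(D² + v²x²) − D)/v².
√(D² + v²x²) = √(0.040² + 0.89² × 25²) = 22.25; v² = 0.7921.
t = (22.25 − 0.040)/0.7921 = 28.0 days (vs. the pure-advection estimate x/v = 28.1 d).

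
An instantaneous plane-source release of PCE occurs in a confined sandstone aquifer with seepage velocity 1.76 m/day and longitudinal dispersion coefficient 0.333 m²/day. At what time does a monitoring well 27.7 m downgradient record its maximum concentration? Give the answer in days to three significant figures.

For the 1D instantaneous-source solution, setting ∂C/∂t = 0 at fixed x gives v²t² + 2Dt − x² = 0, so t = (√(D² + v²x²) − D)/v².
√(D² + v²x²) = √(0.333² + 1.76² × 27.7²) = 48.75; v² = 3.0976.
t = (48.75 − 0.333)/3.0976 = 15.6 days (vs. the pure-advection estimate x/v = 15.7 d).

15.6 days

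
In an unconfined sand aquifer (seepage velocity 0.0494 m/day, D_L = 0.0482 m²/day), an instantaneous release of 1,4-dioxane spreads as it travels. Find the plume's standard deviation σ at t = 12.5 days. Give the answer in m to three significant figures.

1.10 m

Dispersive spreading gives a Gaussian with σ² = 2Dt; advection only shifts the center.
σ = √(2 × 0.0482 × 12.5) = 1.10 m.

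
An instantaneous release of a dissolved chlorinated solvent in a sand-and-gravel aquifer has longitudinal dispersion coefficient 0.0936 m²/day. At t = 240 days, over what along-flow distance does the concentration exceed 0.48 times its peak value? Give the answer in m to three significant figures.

16.2 m

The plume is Gaussian with σ = √(2Dt) = √(2 × 0.0936 × 240) = 6.703 m.
C/C_peak = exp(−Δx²/(2σ²)) = 0.48 ⇒ Δx = σ·√(−2 ln 0.48) = 6.703 × 1.212 = 8.124 m.
Width = 2Δx = 16.2 m.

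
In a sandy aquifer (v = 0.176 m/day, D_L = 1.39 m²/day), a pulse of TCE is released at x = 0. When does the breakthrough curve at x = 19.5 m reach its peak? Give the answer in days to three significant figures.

74.7 days

For the 1D instantaneous-source solution, setting ∂C/∂t = 0 at fixed x gives v²t² + 2Dt − x² = 0, so t = (√(D² + v²x²) − D)/v².
√(D² + v²x²) = √(1.39² + 0.176² × 19.5²) = 3.703; v² = 0.030976.
t = (3.703 − 1.39)/0.030976 = 74.7 days (vs. the pure-advection estimate x/v = 111 d).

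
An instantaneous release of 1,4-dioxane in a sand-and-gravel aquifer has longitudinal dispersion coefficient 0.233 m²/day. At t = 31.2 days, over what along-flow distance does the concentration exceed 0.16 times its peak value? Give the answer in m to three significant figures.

14.6 m

The plume is Gaussian with σ = √(2Dt) = √(2 × 0.233 × 31.2) = 3.813 m.
C/C_peak = exp(−Δx²/(2σ²)) = 0.16 ⇒ Δx = σ·√(−2 ln 0.16) = 3.813 × 1.914 = 7.298 m.
Width = 2Δx = 14.6 m.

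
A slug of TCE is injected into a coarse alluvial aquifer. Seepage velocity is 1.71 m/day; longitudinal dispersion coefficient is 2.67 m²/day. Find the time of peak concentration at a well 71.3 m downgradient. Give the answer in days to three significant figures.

For the 1D instantaneous-source solution, setting ∂C/∂t = 0 at fixed x gives v²t² + 2Dt − x² = 0, so t = (√(D² + v²x²) − D)/v².
√(D² + v²x²) = √(2.67² + 1.71² × 71.3²) = 122.0; v² = 2.9241.
t = (122.0 − 2.67)/2.9241 = 40.8 days (vs. the pure-advection estimate x/v = 41.7 d).

40.8 days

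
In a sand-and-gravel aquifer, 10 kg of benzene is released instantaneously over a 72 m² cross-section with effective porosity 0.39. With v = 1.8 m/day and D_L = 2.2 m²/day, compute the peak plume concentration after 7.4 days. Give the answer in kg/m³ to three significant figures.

The peak of an instantaneous 1D plume sits at x = vt; there the Gaussian factor is 1 and C_max = M/(n_e·A·√(4πDt)), where n_e·A is the pore area the mass is dissolved in.
√(4πDt) = √(4π × 2.2 × 7.4) = 14.30 m, so C_max = 10/(0.39 × 72 × 14.30) = 0.0249 kg/m³.

0.0249 kg/m³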